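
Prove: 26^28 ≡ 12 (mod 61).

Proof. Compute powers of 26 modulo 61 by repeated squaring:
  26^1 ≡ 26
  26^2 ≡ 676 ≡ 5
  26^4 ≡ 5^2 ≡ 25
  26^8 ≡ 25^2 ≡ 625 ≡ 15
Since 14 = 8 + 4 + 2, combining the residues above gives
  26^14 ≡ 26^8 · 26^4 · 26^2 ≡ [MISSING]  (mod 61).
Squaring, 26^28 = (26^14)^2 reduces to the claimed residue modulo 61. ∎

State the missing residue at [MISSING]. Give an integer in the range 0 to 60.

45

26^8 · 26^4 · 26^2 ≡ 15 · 25 · 5 = 1875.
1875 mod 61 = 45, so 26^14 ≡ 45 (mod 61).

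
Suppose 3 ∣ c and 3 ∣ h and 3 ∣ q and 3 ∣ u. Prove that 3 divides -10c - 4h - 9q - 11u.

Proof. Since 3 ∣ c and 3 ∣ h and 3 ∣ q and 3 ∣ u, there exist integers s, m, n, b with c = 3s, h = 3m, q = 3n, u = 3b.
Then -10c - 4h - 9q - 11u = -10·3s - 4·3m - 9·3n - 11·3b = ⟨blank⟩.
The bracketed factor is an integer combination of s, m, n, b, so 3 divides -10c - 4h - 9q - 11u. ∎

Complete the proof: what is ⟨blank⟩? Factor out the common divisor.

Each term has a factor of 3: -10·3s - 4·3m - 9·3n - 11·3b = 3·(-11b - 4m - 9n - 10s).
Since -11b - 4m - 9n - 10s is an integer, 3 ∣ (-10c - 4h - 9q - 11u).

3(-11b - 4m - 9n - 10s)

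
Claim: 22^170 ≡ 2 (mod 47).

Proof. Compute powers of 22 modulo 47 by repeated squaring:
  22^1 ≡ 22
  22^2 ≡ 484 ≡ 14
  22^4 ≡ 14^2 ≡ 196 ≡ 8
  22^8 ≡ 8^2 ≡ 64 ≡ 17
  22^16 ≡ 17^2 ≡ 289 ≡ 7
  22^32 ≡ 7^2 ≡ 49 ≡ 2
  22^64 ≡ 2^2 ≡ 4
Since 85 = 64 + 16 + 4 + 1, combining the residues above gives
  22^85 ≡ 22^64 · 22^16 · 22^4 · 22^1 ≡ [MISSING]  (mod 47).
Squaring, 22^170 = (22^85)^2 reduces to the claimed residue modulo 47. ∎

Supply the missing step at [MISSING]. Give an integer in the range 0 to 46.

40

Multiply the listed residues: 4 · 7 · 8 · 22 = 28 → 224 → 4928.
Reducing modulo 47: 4928 = 104·47 + 40, so 22^85 ≡ 40.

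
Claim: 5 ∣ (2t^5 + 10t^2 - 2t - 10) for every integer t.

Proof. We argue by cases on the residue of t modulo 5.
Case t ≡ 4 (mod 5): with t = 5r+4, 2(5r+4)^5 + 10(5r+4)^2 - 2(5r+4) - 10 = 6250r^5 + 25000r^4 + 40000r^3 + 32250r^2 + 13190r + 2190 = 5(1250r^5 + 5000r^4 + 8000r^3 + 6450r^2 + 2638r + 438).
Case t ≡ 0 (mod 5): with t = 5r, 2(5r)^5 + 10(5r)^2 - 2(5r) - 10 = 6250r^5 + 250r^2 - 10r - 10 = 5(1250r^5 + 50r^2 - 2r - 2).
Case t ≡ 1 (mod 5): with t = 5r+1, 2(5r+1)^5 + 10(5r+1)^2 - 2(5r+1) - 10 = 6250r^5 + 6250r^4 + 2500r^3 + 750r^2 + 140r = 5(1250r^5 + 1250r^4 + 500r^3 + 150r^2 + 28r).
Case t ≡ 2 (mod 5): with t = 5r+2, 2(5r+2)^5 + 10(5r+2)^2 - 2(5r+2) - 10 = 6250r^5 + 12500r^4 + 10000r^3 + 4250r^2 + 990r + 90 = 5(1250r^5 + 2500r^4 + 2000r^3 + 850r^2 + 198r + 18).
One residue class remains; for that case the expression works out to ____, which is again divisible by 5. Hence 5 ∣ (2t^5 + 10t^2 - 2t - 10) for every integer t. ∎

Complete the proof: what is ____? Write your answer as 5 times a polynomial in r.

The residues treated are {4, 0, 1, 2}, so the missing case is t ≡ 3 (mod 5); write t = 5r+3.
Then 2(5r+3)^5 + 10(5r+3)^2 - 2(5r+3) - 10 = 6250r^5 + 18750r^4 + 22500r^3 + 13750r^2 + 4340r + 560 = 5(1250r^5 + 3750r^4 + 4500r^3 + 2750r^2 + 868r + 112).

5(1250r^5 + 3750r^4 + 4500r^3 + 2750r^2 + 868r + 112)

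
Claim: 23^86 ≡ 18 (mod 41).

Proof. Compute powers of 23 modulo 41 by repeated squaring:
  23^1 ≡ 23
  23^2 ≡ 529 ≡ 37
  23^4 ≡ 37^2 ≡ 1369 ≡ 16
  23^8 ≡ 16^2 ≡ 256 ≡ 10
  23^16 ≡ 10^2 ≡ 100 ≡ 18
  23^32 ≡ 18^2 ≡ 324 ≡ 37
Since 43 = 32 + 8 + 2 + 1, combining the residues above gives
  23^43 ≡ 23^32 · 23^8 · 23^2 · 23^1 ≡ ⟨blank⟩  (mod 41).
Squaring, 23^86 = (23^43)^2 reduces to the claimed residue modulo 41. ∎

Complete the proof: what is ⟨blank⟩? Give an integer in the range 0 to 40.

Multiply the listed residues: 37 · 10 · 37 · 23 = 370 → 13690 → 314870.
Reducing modulo 41: 314870 = 7679·41 + 31, so 23^43 ≡ 31.

31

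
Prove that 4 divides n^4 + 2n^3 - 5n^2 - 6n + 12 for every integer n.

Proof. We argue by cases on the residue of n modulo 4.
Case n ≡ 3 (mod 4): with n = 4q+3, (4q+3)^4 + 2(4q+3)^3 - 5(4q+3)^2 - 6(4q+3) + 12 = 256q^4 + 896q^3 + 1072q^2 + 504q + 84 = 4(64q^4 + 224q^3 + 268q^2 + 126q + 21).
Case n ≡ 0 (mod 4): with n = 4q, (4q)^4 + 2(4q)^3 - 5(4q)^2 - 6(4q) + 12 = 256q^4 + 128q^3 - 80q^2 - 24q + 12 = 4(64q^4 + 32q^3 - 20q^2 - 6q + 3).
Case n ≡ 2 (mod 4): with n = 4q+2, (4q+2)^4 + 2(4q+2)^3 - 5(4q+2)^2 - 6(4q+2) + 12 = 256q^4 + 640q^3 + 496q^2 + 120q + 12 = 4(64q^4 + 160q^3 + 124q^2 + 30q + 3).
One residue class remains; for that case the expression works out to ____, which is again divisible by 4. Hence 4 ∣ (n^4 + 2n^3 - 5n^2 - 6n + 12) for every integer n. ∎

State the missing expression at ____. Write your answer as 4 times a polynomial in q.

The residues treated are {3, 0, 2}, so the missing case is n ≡ 1 (mod 4); write n = 4q+1.
Then (4q+1)^4 + 2(4q+1)^3 - 5(4q+1)^2 - 6(4q+1) + 12 = 256q^4 + 384q^3 + 112q^2 - 24q + 4 = 4(64q^4 + 96q^3 + 28q^2 - 6q + 1).

4(64q^4 + 96q^3 + 28q^2 - 6q + 1)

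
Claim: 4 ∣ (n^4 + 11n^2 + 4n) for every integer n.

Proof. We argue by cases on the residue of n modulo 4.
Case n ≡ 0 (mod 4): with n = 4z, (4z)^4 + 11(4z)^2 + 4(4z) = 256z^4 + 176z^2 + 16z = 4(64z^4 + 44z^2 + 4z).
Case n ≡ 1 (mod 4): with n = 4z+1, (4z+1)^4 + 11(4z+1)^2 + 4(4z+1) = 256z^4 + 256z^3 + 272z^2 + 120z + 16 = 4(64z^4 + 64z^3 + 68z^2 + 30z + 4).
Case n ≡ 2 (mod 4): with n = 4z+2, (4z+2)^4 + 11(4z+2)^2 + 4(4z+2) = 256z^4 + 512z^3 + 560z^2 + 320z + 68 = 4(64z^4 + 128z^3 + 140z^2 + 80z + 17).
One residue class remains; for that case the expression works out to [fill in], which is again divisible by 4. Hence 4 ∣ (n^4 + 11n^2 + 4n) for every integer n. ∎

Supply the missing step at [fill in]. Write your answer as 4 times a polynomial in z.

The residues treated are {0, 1, 2}, so the missing case is n ≡ 3 (mod 4); write n = 4z+3.
Then (4z+3)^4 + 11(4z+3)^2 + 4(4z+3) = 256z^4 + 768z^3 + 1040z^2 + 712z + 192 = 4(64z^4 + 192z^3 + 260z^2 + 178z + 48).

4(64z^4 + 192z^3 + 260z^2 + 178z + 48)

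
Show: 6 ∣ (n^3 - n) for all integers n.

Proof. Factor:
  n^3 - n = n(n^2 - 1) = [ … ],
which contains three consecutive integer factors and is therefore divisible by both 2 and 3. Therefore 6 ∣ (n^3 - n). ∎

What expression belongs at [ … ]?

(n - 1)n(n + 1)

n(n^2 - 1) = n(n - 1)(n + 1) = (n - 1)n(n + 1).
These three factors are consecutive integers, so their product is divisible by 6.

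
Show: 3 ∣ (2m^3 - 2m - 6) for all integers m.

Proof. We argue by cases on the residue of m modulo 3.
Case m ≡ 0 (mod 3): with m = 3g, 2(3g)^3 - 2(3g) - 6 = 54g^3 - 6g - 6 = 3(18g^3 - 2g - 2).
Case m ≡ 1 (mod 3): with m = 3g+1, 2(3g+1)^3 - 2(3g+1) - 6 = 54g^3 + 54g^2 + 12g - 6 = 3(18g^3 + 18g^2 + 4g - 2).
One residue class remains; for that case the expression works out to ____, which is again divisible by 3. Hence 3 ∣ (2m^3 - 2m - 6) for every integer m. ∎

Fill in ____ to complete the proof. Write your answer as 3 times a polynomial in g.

Only m ≡ 2 (mod 3) is unaccounted for. Put m = 3g+2:
2(3g+2)^3 - 2(3g+2) - 6 expands to 54g^3 + 108g^2 + 66g + 6,
and factoring out 3 leaves 3(18g^3 + 36g^2 + 22g + 2).

3(18g^3 + 36g^2 + 22g + 2)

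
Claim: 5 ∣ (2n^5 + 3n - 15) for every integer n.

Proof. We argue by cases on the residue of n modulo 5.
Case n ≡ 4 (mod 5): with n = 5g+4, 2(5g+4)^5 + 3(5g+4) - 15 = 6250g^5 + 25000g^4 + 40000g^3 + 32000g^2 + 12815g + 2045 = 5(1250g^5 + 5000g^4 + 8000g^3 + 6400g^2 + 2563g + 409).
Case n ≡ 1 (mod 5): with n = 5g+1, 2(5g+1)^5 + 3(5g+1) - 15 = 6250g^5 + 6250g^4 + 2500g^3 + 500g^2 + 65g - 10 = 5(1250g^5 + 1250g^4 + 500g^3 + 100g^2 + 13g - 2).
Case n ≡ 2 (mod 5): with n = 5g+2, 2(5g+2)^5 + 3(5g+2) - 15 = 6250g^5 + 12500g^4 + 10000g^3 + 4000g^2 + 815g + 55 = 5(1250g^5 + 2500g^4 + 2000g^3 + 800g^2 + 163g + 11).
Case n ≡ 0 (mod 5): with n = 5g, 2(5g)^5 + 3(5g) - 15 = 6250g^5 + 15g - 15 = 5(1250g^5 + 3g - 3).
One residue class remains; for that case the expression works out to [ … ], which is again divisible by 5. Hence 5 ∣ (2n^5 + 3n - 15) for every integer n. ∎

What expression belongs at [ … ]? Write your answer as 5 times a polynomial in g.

Only n ≡ 3 (mod 5) is unaccounted for. Put n = 5g+3:
2(5g+3)^5 + 3(5g+3) - 15 expands to 6250g^5 + 18750g^4 + 22500g^3 + 13500g^2 + 4065g + 480,
and factoring out 5 leaves 5(1250g^5 + 3750g^4 + 4500g^3 + 2700g^2 + 813g + 96).

5(1250g^5 + 3750g^4 + 4500g^3 + 2700g^2 + 813g + 96)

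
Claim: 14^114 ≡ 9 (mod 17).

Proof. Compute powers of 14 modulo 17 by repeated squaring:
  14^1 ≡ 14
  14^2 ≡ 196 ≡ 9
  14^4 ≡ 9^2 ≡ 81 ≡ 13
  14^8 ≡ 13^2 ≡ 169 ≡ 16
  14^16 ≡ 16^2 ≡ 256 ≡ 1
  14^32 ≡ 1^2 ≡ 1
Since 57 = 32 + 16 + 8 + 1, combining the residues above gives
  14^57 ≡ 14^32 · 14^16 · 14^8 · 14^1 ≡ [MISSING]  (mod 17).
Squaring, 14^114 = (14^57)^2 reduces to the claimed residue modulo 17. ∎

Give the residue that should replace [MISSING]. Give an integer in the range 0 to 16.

14^32 · 14^16 · 14^8 · 14^1 ≡ 1 · 1 · 16 · 14 = 224.
224 mod 17 = 3, so 14^57 ≡ 3 (mod 17).

3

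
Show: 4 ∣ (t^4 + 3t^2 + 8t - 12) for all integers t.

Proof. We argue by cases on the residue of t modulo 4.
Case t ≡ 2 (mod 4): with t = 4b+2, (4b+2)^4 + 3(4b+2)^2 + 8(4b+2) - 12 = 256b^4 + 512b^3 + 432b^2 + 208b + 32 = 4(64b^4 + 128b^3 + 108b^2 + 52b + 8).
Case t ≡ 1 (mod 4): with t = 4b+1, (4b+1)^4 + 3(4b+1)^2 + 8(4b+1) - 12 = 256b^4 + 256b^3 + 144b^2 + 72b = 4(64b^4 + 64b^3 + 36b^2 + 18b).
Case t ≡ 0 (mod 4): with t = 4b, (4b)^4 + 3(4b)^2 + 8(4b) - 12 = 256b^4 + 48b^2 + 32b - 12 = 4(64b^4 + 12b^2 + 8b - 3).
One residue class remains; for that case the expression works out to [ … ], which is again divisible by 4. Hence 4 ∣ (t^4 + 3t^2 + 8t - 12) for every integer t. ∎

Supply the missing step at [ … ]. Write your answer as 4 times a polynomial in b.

The residues treated are {2, 1, 0}, so the missing case is t ≡ 3 (mod 4); write t = 4b+3.
Then (4b+3)^4 + 3(4b+3)^2 + 8(4b+3) - 12 = 256b^4 + 768b^3 + 912b^2 + 536b + 120 = 4(64b^4 + 192b^3 + 228b^2 + 134b + 30).

4(64b^4 + 192b^3 + 228b^2 + 134b + 30)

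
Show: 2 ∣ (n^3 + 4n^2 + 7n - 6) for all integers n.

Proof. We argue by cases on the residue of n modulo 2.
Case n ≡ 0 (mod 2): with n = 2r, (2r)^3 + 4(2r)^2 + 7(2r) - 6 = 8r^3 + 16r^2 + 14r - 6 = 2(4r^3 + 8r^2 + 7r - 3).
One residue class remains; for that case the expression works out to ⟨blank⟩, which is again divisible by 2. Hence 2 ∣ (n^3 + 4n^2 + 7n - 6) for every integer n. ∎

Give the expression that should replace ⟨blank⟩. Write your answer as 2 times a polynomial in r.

Only n ≡ 1 (mod 2) is unaccounted for. Put n = 2r+1:
(2r+1)^3 + 4(2r+1)^2 + 7(2r+1) - 6 expands to 8r^3 + 28r^2 + 36r + 6,
and factoring out 2 leaves 2(4r^3 + 14r^2 + 18r + 3).

2(4r^3 + 14r^2 + 18r + 3)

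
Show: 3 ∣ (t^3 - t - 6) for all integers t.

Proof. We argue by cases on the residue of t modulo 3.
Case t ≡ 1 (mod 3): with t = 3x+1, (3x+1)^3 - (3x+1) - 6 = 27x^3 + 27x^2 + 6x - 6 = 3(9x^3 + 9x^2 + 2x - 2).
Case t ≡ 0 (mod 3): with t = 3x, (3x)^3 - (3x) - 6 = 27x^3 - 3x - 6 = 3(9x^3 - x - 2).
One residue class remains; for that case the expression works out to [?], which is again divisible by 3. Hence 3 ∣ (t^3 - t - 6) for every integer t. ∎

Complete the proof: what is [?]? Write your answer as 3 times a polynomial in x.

3(9x^3 + 18x^2 + 11x)

Only t ≡ 2 (mod 3) is unaccounted for. Put t = 3x+2:
(3x+2)^3 - (3x+2) - 6 expands to 27x^3 + 54x^2 + 33x,
and factoring out 3 leaves 3(9x^3 + 18x^2 + 11x).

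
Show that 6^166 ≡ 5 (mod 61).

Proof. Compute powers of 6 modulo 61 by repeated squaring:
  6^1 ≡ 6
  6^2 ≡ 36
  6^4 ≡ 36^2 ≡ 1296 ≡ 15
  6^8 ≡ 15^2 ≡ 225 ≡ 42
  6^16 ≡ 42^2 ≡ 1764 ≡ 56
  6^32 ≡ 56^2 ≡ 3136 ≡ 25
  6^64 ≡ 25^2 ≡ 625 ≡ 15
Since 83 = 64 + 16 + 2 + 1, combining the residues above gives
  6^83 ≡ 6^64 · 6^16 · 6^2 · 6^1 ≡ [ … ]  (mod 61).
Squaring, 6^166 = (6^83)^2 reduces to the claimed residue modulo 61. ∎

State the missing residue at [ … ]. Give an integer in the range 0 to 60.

6^64 · 6^16 · 6^2 · 6^1 ≡ 15 · 56 · 36 · 6 = 181440.
181440 mod 61 = 26, so 6^83 ≡ 26 (mod 61).

26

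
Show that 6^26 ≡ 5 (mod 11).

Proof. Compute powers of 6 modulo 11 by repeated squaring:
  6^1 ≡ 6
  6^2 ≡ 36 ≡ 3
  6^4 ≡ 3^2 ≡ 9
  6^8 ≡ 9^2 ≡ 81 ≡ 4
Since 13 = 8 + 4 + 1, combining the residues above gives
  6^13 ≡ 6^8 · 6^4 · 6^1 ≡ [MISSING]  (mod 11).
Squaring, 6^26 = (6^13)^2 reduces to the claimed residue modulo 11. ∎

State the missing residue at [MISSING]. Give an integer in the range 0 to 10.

6^8 · 6^4 · 6^1 ≡ 4 · 9 · 6 = 216.
216 mod 11 = 7, so 6^13 ≡ 7 (mod 11).

7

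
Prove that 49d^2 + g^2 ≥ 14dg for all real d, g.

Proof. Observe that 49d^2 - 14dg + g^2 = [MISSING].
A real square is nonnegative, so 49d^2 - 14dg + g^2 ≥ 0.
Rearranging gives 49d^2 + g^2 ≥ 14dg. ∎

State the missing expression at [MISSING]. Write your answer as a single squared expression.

49d^2 - 14dg + g^2 is a perfect-square trinomial: the outer terms are (7d)^2 and (g)^2, and the cross term is -2·7d·g.
So 49d^2 - 14dg + g^2 = (7d - g)^2 ≥ 0.

(7d - g)^2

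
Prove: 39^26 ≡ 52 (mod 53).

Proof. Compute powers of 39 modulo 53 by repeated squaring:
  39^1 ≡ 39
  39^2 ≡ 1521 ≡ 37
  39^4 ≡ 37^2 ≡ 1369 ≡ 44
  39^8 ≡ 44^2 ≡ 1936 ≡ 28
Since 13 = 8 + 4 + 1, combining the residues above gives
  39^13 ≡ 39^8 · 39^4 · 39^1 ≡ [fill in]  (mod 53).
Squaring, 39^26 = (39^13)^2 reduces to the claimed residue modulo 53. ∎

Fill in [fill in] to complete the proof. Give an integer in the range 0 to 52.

30

Multiply the listed residues: 28 · 44 · 39 = 1232 → 48048.
Reducing modulo 53: 48048 = 906·53 + 30, so 39^13 ≡ 30.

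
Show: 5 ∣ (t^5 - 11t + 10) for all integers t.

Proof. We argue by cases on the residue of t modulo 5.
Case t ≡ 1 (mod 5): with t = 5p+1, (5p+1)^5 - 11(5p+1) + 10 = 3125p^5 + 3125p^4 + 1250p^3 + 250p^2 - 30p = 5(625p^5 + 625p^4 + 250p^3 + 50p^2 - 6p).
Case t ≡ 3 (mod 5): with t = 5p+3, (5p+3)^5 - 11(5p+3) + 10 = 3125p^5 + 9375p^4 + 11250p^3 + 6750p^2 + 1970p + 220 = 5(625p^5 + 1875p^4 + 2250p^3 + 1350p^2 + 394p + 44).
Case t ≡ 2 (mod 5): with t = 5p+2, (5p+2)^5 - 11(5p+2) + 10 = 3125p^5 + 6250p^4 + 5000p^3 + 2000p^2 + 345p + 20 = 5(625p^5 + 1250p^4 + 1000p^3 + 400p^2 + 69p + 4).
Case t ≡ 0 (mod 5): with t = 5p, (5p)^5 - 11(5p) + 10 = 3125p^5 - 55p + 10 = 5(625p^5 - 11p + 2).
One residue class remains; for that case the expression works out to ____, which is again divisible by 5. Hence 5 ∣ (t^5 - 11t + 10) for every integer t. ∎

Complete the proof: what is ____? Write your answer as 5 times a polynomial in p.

5(625p^5 + 2500p^4 + 4000p^3 + 3200p^2 + 1269p + 198)

Only t ≡ 4 (mod 5) is unaccounted for. Put t = 5p+4:
(5p+4)^5 - 11(5p+4) + 10 expands to 3125p^5 + 12500p^4 + 20000p^3 + 16000p^2 + 6345p + 990,
and factoring out 5 leaves 5(625p^5 + 2500p^4 + 4000p^3 + 3200p^2 + 1269p + 198).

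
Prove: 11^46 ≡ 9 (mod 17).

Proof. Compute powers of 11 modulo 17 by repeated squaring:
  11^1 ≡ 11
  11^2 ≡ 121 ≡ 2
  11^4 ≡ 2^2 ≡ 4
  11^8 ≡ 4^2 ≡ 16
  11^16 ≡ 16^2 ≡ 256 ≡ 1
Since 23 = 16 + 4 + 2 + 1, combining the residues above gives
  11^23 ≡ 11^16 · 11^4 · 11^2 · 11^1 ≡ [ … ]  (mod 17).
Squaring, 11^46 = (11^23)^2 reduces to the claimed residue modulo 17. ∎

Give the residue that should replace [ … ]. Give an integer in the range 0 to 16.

3

Multiply the listed residues: 1 · 4 · 2 · 11 = 4 → 8 → 88.
Reducing modulo 17: 88 = 5·17 + 3, so 11^23 ≡ 3.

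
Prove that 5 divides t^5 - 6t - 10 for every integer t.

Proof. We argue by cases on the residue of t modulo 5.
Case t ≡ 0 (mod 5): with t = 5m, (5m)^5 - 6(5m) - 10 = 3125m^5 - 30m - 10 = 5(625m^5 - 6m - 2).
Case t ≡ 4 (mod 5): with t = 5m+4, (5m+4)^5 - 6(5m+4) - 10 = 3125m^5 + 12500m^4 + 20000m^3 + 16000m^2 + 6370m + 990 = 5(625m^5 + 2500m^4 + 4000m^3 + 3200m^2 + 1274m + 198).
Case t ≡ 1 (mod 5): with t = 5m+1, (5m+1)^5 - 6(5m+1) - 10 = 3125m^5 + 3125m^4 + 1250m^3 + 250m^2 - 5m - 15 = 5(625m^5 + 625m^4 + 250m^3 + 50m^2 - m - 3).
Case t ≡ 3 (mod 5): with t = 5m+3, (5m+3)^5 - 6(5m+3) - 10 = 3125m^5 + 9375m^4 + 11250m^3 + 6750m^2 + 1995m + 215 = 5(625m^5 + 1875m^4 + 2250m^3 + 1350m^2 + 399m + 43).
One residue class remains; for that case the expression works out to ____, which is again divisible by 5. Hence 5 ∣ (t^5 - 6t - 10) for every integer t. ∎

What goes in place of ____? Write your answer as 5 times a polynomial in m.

The residues treated are {0, 4, 1, 3}, so the missing case is t ≡ 2 (mod 5); write t = 5m+2.
Then (5m+2)^5 - 6(5m+2) - 10 = 3125m^5 + 6250m^4 + 5000m^3 + 2000m^2 + 370m + 10 = 5(625m^5 + 1250m^4 + 1000m^3 + 400m^2 + 74m + 2).

5(625m^5 + 1250m^4 + 1000m^3 + 400m^2 + 74m + 2)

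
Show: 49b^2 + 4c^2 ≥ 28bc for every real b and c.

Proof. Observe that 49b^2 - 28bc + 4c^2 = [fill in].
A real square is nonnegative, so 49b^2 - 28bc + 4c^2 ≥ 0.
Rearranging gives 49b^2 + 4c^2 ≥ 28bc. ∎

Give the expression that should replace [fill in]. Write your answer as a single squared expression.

(7b - 2c)^2

The leading and trailing coefficients are 7^2 and 2^2, and 28 = 2·7·2, so the trinomial is (7b - 2c)^2.
Hence 49b^2 - 28bc + 4c^2 ≥ 0.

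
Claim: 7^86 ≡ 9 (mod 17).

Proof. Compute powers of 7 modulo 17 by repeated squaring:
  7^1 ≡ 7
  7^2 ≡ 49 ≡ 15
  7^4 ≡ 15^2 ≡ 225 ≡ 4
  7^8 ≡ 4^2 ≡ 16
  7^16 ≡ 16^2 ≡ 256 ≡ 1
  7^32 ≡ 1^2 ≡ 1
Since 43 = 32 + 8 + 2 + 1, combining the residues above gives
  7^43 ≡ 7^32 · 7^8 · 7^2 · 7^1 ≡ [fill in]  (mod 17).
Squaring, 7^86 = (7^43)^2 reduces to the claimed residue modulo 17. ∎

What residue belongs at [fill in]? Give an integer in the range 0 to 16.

14

7^32 · 7^8 · 7^2 · 7^1 ≡ 1 · 16 · 15 · 7 = 1680.
1680 mod 17 = 14, so 7^43 ≡ 14 (mod 17).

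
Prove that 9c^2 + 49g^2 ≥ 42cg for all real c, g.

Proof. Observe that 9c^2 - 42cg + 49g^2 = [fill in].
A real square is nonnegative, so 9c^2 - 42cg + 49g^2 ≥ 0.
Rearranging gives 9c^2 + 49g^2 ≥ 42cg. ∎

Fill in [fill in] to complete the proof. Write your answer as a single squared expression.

The leading and trailing coefficients are 3^2 and 7^2, and 42 = 2·3·7, so the trinomial is (3c - 7g)^2.
Hence 9c^2 - 42cg + 49g^2 ≥ 0.

(3c - 7g)^2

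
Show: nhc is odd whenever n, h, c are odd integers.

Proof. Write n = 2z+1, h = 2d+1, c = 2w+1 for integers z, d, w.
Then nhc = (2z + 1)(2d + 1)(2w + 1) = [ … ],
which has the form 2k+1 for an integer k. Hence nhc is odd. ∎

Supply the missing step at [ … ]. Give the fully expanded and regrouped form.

2(4dwz + 2dw + 2dz + d + 2wz + w + z) + 1

Expanding: (2z + 1)(2d + 1)(2w + 1) = 8dwz + 4dw + 4dz + 2d + 4wz + 2w + 2z + 1.
Every term except the constant is even, so this is 2(4dwz + 2dw + 2dz + d + 2wz + w + z) + 1,
and 4dwz + 2dw + 2dz + d + 2wz + w + z ∈ ℤ gives the required form.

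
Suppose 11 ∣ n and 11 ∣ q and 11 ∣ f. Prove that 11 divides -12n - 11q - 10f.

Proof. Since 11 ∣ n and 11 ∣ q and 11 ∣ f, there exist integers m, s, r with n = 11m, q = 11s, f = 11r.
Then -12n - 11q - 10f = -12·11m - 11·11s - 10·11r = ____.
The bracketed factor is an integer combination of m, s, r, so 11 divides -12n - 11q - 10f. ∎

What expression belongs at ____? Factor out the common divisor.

11(-12m - 10r - 11s)

Pull the common 11 out of every term: -12·11m - 11·11s - 10·11r = 11(-12m - 10r - 11s).
-12m - 10r - 11s is an integer, which exhibits the divisibility.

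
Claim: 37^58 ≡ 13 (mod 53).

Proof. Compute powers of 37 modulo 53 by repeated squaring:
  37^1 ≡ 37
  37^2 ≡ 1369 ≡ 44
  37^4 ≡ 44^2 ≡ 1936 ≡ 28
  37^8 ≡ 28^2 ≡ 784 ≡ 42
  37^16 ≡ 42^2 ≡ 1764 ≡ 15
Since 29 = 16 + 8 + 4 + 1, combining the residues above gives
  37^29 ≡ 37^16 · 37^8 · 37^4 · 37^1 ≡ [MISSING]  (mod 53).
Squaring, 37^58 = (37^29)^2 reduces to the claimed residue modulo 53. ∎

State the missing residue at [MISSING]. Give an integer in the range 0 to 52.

38

37^16 · 37^8 · 37^4 · 37^1 ≡ 15 · 42 · 28 · 37 = 652680.
652680 mod 53 = 38, so 37^29 ≡ 38 (mod 53).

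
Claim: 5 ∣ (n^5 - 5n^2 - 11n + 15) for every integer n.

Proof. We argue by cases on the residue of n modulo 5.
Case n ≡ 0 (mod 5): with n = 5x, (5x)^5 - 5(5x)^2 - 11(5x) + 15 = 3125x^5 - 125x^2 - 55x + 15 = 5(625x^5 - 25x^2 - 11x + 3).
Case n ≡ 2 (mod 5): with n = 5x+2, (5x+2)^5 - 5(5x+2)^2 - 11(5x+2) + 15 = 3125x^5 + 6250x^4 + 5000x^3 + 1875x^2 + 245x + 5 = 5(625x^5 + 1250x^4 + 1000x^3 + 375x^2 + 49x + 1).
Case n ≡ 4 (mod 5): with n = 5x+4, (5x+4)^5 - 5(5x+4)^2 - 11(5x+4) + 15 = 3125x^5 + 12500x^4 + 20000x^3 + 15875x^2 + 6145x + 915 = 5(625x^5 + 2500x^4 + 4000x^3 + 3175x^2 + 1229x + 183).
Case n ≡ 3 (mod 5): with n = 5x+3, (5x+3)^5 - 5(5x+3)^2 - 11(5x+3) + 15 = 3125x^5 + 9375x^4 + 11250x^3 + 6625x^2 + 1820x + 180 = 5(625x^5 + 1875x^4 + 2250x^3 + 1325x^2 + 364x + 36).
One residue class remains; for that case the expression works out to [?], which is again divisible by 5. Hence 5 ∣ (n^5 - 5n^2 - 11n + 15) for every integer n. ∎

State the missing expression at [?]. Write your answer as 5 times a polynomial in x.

5(625x^5 + 625x^4 + 250x^3 + 25x^2 - 16x)

Only n ≡ 1 (mod 5) is unaccounted for. Put n = 5x+1:
(5x+1)^5 - 5(5x+1)^2 - 11(5x+1) + 15 expands to 3125x^5 + 3125x^4 + 1250x^3 + 125x^2 - 80x,
and factoring out 5 leaves 5(625x^5 + 625x^4 + 250x^3 + 25x^2 - 16x).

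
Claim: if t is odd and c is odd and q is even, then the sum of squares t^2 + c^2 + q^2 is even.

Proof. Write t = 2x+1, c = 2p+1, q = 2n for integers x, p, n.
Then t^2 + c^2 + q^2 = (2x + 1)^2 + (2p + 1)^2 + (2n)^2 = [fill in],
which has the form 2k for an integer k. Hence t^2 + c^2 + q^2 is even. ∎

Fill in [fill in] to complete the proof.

2(2n^2 + 2p^2 + 2p + 2x^2 + 2x + 1)

(2x + 1)^2 + (2p + 1)^2 + (2n)^2 = 4n^2 + 4p^2 + 4p + 4x^2 + 4x + 2
= 2(2n^2 + 2p^2 + 2p + 2x^2 + 2x + 1).
Since 2n^2 + 2p^2 + 2p + 2x^2 + 2x + 1 is an integer, the sum of squares is of the form 2k for an integer k.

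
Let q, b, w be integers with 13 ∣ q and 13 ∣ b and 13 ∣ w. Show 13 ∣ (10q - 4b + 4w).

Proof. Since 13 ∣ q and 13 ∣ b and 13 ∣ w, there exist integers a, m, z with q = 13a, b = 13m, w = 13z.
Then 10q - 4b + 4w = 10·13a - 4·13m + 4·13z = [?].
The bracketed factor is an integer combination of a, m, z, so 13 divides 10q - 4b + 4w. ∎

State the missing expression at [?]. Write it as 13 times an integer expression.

Each term has a factor of 13: 10·13a - 4·13m + 4·13z = 13·(10a - 4m + 4z).
Since 10a - 4m + 4z is an integer, 13 ∣ (10q - 4b + 4w).

13(10a - 4m + 4z)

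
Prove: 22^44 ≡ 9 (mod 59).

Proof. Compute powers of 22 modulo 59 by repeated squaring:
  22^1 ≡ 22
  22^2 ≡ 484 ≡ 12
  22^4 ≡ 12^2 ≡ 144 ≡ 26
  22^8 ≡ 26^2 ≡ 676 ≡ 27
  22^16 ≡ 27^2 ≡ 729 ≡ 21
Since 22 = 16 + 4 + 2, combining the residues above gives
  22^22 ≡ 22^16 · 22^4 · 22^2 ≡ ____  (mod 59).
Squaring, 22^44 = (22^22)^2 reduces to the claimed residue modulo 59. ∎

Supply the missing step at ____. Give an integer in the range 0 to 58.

22^16 · 22^4 · 22^2 ≡ 21 · 26 · 12 = 6552.
6552 mod 59 = 3, so 22^22 ≡ 3 (mod 59).

3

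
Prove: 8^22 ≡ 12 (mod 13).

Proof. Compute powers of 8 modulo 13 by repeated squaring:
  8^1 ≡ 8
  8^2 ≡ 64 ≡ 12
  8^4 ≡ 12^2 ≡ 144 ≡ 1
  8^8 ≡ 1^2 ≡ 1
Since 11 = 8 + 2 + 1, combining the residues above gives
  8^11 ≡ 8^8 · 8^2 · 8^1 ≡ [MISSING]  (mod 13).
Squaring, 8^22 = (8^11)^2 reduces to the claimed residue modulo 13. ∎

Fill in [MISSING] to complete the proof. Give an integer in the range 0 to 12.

5

Multiply the listed residues: 1 · 12 · 8 = 12 → 96.
Reducing modulo 13: 96 = 7·13 + 5, so 8^11 ≡ 5.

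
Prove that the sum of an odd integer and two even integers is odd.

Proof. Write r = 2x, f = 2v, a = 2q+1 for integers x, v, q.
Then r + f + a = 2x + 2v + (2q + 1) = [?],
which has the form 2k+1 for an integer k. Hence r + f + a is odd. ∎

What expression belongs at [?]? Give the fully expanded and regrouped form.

Expanding: 2x + 2v + (2q + 1) = 2q + 2v + 2x + 1.
Every term except the constant is even, so this is 2(q + v + x) + 1,
and q + v + x ∈ ℤ gives the required form.

2(q + v + x) + 1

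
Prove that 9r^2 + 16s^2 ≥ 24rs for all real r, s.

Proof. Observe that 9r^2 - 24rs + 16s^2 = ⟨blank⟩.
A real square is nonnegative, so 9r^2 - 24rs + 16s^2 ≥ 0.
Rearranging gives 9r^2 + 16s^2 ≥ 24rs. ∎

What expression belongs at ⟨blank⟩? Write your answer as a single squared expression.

(3r - 4s)^2

9r^2 - 24rs + 16s^2 is a perfect-square trinomial: the outer terms are (3r)^2 and (4s)^2, and the cross term is -2·3r·4s.
So 9r^2 - 24rs + 16s^2 = (3r - 4s)^2 ≥ 0.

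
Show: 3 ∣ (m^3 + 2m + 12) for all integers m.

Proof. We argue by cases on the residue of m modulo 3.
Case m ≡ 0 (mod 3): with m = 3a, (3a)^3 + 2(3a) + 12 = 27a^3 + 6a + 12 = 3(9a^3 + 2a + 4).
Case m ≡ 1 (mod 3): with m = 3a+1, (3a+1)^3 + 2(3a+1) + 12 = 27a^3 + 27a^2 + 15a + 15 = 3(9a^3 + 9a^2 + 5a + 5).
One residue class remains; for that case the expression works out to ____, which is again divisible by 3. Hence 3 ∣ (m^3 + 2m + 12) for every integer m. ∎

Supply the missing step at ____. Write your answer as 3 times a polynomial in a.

3(9a^3 + 18a^2 + 14a + 8)

Only m ≡ 2 (mod 3) is unaccounted for. Put m = 3a+2:
(3a+2)^3 + 2(3a+2) + 12 expands to 27a^3 + 54a^2 + 42a + 24,
and factoring out 3 leaves 3(9a^3 + 18a^2 + 14a + 8).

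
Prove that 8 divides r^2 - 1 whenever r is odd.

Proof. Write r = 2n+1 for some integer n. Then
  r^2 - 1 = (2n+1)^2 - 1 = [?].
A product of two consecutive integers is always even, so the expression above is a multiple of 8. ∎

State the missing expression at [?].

(2n+1)^2 - 1 = 4n^2 + 4n + 1 - 1 = 4n^2 + 4n = 4n(n+1).
Since n and n+1 are consecutive, n(n+1) is even, and 4·(even) is a multiple of 8.

4n(n + 1)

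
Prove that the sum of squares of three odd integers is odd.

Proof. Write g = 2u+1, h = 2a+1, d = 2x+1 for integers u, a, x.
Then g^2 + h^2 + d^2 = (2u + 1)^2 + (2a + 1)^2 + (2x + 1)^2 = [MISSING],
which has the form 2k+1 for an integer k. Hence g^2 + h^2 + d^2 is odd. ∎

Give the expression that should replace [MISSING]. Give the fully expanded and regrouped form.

Expanding: (2u + 1)^2 + (2a + 1)^2 + (2x + 1)^2 = 4a^2 + 4a + 4u^2 + 4u + 4x^2 + 4x + 3.
Every term except the constant is even, so this is 2(2a^2 + 2a + 2u^2 + 2u + 2x^2 + 2x + 1) + 1,
and 2a^2 + 2a + 2u^2 + 2u + 2x^2 + 2x + 1 ∈ ℤ gives the required form.

2(2a^2 + 2a + 2u^2 + 2u + 2x^2 + 2x + 1) + 1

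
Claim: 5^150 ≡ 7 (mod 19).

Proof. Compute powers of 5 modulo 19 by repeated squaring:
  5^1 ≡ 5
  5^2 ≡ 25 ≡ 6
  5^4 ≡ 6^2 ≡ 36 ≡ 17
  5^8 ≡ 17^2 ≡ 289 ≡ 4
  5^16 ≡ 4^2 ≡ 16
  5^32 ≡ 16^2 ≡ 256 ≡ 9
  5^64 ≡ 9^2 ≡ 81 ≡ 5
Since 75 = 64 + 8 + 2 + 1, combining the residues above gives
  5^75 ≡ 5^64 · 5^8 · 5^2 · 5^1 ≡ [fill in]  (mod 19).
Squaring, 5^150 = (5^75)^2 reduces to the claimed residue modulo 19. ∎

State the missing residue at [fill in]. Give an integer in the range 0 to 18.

5^64 · 5^8 · 5^2 · 5^1 ≡ 5 · 4 · 6 · 5 = 600.
600 mod 19 = 11, so 5^75 ≡ 11 (mod 19).

11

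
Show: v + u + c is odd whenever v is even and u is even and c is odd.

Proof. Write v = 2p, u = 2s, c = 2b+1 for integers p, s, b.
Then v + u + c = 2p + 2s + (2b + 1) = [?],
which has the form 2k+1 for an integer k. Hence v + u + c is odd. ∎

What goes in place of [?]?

2p + 2s + (2b + 1) = 2b + 2p + 2s + 1
= 2(b + p + s) + 1.
Since b + p + s is an integer, the sum is of the form 2k+1 for an integer k.

2(b + p + s) + 1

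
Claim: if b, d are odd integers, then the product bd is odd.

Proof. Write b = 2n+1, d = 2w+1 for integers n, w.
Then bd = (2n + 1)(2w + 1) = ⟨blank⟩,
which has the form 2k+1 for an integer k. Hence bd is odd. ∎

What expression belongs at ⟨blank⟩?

(2n + 1)(2w + 1) = 4nw + 2n + 2w + 1
= 2(2nw + n + w) + 1.
Since 2nw + n + w is an integer, the product is of the form 2k+1 for an integer k.

2(2nw + n + w) + 1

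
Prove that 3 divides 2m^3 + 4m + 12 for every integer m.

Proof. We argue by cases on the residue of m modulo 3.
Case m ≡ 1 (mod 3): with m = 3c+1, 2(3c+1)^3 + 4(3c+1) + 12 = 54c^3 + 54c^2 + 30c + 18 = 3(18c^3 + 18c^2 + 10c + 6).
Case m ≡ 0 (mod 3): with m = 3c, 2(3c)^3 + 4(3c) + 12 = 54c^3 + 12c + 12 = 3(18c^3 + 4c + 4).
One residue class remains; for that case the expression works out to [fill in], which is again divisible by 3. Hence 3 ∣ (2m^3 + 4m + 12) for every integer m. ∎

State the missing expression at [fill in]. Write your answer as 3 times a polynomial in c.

3(18c^3 + 36c^2 + 28c + 12)

The residues treated are {1, 0}, so the missing case is m ≡ 2 (mod 3); write m = 3c+2.
Then 2(3c+2)^3 + 4(3c+2) + 12 = 54c^3 + 108c^2 + 84c + 36 = 3(18c^3 + 36c^2 + 28c + 12).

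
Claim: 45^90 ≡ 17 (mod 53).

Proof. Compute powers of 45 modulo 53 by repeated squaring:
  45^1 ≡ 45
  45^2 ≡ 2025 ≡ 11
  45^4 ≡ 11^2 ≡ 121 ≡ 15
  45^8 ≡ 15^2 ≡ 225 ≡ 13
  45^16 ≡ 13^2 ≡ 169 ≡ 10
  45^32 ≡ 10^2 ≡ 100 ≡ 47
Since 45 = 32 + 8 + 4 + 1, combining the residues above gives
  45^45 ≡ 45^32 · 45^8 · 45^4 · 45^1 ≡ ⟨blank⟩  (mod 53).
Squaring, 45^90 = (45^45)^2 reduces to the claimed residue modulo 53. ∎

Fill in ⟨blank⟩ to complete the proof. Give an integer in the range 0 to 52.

32

45^32 · 45^8 · 45^4 · 45^1 ≡ 47 · 13 · 15 · 45 = 412425.
412425 mod 53 = 32, so 45^45 ≡ 32 (mod 53).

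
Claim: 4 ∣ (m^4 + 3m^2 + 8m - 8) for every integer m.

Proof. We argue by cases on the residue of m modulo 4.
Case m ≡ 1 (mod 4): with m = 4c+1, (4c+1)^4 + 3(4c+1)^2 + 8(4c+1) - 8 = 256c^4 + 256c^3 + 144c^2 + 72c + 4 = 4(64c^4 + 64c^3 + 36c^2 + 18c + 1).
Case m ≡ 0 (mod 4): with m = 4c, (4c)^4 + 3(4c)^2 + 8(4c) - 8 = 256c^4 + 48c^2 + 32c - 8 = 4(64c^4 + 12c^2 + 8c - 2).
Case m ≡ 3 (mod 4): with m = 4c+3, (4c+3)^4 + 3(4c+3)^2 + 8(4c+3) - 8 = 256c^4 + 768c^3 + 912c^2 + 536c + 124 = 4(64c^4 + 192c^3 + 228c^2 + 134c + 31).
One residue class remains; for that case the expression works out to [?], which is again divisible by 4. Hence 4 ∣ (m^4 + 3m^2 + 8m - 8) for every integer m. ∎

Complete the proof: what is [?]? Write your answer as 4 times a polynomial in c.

The residues treated are {1, 0, 3}, so the missing case is m ≡ 2 (mod 4); write m = 4c+2.
Then (4c+2)^4 + 3(4c+2)^2 + 8(4c+2) - 8 = 256c^4 + 512c^3 + 432c^2 + 208c + 36 = 4(64c^4 + 128c^3 + 108c^2 + 52c + 9).

4(64c^4 + 128c^3 + 108c^2 + 52c + 9)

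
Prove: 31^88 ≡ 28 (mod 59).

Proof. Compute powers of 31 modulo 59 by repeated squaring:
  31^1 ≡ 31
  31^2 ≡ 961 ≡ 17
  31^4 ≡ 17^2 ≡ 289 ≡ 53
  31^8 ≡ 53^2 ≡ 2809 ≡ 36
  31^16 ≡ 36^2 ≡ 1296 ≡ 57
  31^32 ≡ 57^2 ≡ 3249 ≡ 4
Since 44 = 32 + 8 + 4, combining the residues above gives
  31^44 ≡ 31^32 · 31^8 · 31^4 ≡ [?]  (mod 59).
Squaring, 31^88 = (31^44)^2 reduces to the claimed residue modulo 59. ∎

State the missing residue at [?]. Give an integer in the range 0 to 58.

31^32 · 31^8 · 31^4 ≡ 4 · 36 · 53 = 7632.
7632 mod 59 = 21, so 31^44 ≡ 21 (mod 59).

21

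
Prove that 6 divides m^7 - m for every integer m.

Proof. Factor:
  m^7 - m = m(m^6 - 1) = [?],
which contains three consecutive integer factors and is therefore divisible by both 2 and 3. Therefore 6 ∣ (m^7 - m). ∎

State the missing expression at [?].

m^6 - 1 = (m^2 - 1)(m^4 + m^2 + 1), and m^2 - 1 = (m-1)(m+1).
So m(m^6 - 1) = (m - 1)m(m + 1)(m^4 + m^2 + 1).

(m - 1)m(m + 1)(m^4 + m^2 + 1)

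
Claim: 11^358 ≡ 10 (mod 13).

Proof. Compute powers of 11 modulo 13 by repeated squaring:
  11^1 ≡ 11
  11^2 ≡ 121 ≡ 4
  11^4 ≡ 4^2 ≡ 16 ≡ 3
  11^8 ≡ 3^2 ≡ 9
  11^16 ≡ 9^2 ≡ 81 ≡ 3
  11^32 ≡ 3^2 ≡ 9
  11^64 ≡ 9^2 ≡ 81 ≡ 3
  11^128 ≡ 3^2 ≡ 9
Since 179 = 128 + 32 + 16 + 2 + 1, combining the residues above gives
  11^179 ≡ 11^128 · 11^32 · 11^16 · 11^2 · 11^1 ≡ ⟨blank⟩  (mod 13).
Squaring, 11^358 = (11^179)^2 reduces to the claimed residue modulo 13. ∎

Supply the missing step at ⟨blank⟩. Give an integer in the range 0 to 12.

6

Multiply the listed residues: 9 · 9 · 3 · 4 · 11 = 81 → 243 → 972 → 10692.
Reducing modulo 13: 10692 = 822·13 + 6, so 11^179 ≡ 6.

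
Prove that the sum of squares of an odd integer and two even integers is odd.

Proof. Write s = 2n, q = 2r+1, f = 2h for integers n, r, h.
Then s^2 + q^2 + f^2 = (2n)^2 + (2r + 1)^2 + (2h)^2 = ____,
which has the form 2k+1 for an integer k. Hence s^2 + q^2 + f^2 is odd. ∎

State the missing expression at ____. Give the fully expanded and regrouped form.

2(2h^2 + 2n^2 + 2r^2 + 2r) + 1

(2n)^2 + (2r + 1)^2 + (2h)^2 = 4h^2 + 4n^2 + 4r^2 + 4r + 1
= 2(2h^2 + 2n^2 + 2r^2 + 2r) + 1.
Since 2h^2 + 2n^2 + 2r^2 + 2r is an integer, the sum of squares is of the form 2k+1 for an integer k.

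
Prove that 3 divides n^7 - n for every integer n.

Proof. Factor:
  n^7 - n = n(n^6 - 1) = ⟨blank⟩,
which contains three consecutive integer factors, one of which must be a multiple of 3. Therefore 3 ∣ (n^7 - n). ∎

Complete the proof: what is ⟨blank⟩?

n^6 - 1 = (n^2 - 1)(n^4 + n^2 + 1), and n^2 - 1 = (n-1)(n+1).
So n(n^6 - 1) = (n - 1)n(n + 1)(n^4 + n^2 + 1).

(n - 1)n(n + 1)(n^4 + n^2 + 1)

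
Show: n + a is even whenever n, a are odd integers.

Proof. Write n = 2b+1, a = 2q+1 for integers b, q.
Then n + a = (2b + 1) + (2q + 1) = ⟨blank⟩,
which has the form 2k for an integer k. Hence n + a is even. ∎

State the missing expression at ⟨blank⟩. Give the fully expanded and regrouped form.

2(b + q + 1)

(2b + 1) + (2q + 1) = 2b + 2q + 2
= 2(b + q + 1).
Since b + q + 1 is an integer, the sum is of the form 2k for an integer k.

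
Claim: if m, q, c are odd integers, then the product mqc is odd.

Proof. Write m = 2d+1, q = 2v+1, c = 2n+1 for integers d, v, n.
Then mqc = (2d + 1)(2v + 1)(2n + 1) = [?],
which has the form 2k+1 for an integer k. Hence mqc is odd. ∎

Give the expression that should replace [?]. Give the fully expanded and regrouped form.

2(4dnv + 2dn + 2dv + d + 2nv + n + v) + 1

(2d + 1)(2v + 1)(2n + 1) = 8dnv + 4dn + 4dv + 2d + 4nv + 2n + 2v + 1
= 2(4dnv + 2dn + 2dv + d + 2nv + n + v) + 1.
Since 4dnv + 2dn + 2dv + d + 2nv + n + v is an integer, the product is of the form 2k+1 for an integer k.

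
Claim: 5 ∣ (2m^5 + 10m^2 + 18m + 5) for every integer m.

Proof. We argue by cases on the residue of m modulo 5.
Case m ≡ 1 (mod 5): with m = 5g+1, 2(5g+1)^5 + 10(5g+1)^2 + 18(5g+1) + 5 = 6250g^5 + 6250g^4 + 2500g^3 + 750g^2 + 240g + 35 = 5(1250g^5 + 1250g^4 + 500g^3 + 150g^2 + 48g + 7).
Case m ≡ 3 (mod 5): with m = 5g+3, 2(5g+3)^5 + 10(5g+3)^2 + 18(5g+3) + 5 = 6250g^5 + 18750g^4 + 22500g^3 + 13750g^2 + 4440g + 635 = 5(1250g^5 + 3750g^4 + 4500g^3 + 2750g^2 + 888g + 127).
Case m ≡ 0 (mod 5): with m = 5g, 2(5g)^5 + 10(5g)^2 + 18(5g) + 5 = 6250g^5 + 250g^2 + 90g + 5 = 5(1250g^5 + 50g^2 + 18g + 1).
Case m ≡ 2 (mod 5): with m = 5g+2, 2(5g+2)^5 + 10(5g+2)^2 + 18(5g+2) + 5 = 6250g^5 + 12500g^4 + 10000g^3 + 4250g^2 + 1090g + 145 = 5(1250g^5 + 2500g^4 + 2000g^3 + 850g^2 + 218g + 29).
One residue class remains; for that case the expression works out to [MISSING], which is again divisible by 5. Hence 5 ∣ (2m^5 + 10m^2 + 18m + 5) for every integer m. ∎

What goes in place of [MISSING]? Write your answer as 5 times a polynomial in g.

5(1250g^5 + 5000g^4 + 8000g^3 + 6450g^2 + 2658g + 457)

Only m ≡ 4 (mod 5) is unaccounted for. Put m = 5g+4:
2(5g+4)^5 + 10(5g+4)^2 + 18(5g+4) + 5 expands to 6250g^5 + 25000g^4 + 40000g^3 + 32250g^2 + 13290g + 2285,
and factoring out 5 leaves 5(1250g^5 + 5000g^4 + 8000g^3 + 6450g^2 + 2658g + 457).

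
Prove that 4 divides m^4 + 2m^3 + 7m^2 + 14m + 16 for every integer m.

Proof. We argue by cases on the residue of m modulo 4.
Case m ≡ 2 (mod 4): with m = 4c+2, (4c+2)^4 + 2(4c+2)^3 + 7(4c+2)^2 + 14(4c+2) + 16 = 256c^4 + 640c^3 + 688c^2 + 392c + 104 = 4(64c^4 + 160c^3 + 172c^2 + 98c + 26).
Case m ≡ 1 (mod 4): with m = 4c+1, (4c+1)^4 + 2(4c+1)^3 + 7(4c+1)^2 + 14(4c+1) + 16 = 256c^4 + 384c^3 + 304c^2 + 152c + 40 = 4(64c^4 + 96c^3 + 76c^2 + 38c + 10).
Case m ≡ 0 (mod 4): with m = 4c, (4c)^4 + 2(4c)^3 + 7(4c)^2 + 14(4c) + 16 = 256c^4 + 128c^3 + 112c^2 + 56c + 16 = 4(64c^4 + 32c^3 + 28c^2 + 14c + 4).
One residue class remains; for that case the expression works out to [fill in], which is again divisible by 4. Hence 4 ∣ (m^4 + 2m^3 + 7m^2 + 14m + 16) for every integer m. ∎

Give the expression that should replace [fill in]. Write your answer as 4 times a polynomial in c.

4(64c^4 + 224c^3 + 316c^2 + 218c + 64)

Only m ≡ 3 (mod 4) is unaccounted for. Put m = 4c+3:
(4c+3)^4 + 2(4c+3)^3 + 7(4c+3)^2 + 14(4c+3) + 16 expands to 256c^4 + 896c^3 + 1264c^2 + 872c + 256,
and factoring out 4 leaves 4(64c^4 + 224c^3 + 316c^2 + 218c + 64).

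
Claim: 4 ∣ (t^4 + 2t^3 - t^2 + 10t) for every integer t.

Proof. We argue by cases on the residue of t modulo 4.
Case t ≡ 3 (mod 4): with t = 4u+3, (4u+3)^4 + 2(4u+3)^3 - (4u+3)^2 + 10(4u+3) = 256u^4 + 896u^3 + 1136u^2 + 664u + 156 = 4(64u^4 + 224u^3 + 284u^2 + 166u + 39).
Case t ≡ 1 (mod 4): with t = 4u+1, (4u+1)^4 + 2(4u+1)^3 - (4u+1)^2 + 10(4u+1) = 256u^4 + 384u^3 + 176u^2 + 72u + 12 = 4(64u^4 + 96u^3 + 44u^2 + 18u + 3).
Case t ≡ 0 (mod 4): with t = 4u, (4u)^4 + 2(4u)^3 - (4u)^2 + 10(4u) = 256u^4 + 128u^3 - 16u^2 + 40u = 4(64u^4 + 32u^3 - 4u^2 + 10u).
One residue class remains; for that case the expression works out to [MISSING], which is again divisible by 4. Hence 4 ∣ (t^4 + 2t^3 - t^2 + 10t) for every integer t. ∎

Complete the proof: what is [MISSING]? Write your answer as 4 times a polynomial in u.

Only t ≡ 2 (mod 4) is unaccounted for. Put t = 4u+2:
(4u+2)^4 + 2(4u+2)^3 - (4u+2)^2 + 10(4u+2) expands to 256u^4 + 640u^3 + 560u^2 + 248u + 48,
and factoring out 4 leaves 4(64u^4 + 160u^3 + 140u^2 + 62u + 12).

4(64u^4 + 160u^3 + 140u^2 + 62u + 12)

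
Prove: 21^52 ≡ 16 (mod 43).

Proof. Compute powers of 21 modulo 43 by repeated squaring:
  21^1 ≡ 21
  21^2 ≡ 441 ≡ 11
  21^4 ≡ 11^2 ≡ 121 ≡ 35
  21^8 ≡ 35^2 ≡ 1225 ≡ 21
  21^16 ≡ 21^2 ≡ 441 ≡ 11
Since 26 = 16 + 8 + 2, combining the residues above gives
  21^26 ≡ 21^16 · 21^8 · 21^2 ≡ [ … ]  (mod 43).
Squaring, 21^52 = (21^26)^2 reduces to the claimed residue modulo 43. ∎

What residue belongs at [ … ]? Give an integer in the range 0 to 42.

21^16 · 21^8 · 21^2 ≡ 11 · 21 · 11 = 2541.
2541 mod 43 = 4, so 21^26 ≡ 4 (mod 43).

4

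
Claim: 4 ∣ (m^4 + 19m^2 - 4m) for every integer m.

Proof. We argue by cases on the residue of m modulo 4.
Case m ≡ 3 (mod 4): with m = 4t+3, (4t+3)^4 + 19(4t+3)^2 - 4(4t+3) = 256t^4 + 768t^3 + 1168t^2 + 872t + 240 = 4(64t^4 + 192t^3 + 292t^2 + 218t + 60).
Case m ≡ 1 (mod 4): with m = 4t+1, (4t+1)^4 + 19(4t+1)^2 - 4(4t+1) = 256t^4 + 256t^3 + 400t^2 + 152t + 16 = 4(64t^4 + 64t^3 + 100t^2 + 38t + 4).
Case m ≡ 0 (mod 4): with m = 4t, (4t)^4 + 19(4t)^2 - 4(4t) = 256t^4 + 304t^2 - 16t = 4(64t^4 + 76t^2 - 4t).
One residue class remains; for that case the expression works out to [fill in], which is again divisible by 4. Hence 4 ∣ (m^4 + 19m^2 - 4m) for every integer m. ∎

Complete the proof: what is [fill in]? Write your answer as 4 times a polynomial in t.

The residues treated are {3, 1, 0}, so the missing case is m ≡ 2 (mod 4); write m = 4t+2.
Then (4t+2)^4 + 19(4t+2)^2 - 4(4t+2) = 256t^4 + 512t^3 + 688t^2 + 416t + 84 = 4(64t^4 + 128t^3 + 172t^2 + 104t + 21).

4(64t^4 + 128t^3 + 172t^2 + 104t + 21)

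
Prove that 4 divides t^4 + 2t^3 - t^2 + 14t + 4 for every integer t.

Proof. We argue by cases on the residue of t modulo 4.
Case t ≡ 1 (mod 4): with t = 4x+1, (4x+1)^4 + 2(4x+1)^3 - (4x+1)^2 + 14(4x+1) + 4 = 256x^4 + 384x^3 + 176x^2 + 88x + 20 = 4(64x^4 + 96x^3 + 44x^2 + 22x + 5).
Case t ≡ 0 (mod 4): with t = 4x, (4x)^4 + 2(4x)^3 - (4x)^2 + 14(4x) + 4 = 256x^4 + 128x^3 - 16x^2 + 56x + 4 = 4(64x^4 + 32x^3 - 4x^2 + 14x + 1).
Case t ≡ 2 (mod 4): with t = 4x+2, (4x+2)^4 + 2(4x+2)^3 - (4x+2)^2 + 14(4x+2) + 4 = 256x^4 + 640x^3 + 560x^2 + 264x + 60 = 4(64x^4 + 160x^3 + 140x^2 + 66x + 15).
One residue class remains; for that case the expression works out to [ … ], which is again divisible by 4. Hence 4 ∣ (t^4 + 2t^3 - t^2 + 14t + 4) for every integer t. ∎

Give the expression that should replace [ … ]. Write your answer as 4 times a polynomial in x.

4(64x^4 + 224x^3 + 284x^2 + 170x + 43)

The residues treated are {1, 0, 2}, so the missing case is t ≡ 3 (mod 4); write t = 4x+3.
Then (4x+3)^4 + 2(4x+3)^3 - (4x+3)^2 + 14(4x+3) + 4 = 256x^4 + 896x^3 + 1136x^2 + 680x + 172 = 4(64x^4 + 224x^3 + 284x^2 + 170x + 43).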